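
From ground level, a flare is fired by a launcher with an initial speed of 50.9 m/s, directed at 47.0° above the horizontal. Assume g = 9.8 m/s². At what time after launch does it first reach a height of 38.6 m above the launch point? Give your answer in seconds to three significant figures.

vₓ = 50.90 cos 47.0° = 34.71 m/s; v_y0 = 50.90 sin 47.0° = 37.23 m/s.
Set y = v_y0 t − ½ g t² = 38.6: 4.900 t² − 37.23 t + 38.6 = 0.
t = [37.23 ± √(37.23² − 2·9.80·38.6)] / 9.80 = (37.23 ± 25.08) / 9.80, so t = 1.239 s or t = 6.358 s.
The first (ascending) time is 1.239 s.

1.24 s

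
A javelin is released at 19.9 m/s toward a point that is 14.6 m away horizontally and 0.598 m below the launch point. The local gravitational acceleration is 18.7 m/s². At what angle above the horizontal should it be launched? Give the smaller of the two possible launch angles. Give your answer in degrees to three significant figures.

19.0°

Trajectory: y = x tanθ − g x² (1 + tan²θ)/(2v₀²). With x = 14.6, y = −0.598, v₀ = 19.9, g = 18.7:
5.033 tan²θ − 14.6 tanθ + (4.435) = 0.
tanθ = [14.6 ± √(14.6² − 4 × 5.033 × (4.435))] / (2 × 5.033) = (14.6 ± 11.13) / 10.07, giving tanθ = 0.3447 or 2.556.
θ = 19.02° or 68.63°; the smaller is 19.02°.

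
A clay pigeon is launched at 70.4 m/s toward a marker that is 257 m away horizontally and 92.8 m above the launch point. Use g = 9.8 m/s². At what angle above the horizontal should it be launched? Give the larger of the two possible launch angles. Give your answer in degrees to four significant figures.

Trajectory: y = x tanθ − g x² (1 + tan²θ)/(2v₀²). With x = 257, y = 92.8, v₀ = 70.4, g = 9.80:
65.30 tan²θ − 257 tanθ + (158.1) = 0.
tanθ = [257 ± √(257² − 4 × 65.30 × (158.1))] / (2 × 65.30) = (257 ± 157.3) / 130.6, giving tanθ = 0.7632 or 3.172.
θ = 37.35° or 72.50°; the larger is 72.50°.

72.50°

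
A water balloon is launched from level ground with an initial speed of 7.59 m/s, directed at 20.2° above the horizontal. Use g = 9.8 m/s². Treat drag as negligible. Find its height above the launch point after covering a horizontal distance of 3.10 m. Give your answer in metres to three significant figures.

0.213 m

Horizontal component vₓ = 7.590 cos 20.2° = 7.123 m/s; vertical v_y0 = 7.590 sin 20.2° = 2.621 m/s.
x = vₓ t ⇒ t = 3.10/7.123 = 0.4352 s.
Height: y = v_y0 t − ½ g t² = 2.621 × 0.4352 − 4.900 × 0.4352² = 1.141 − 0.9281 = 0.2125 m.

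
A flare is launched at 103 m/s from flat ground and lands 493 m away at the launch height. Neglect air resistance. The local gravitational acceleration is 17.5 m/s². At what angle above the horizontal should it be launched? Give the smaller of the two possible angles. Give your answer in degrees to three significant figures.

From R = (v₀²/g) sin 2θ: sin 2θ = 17.5 × 493 / 10609 = 0.8132.
2θ = 54.41° or 180° − 54.41° = 125.6°, so θ = 27.21° or 62.79°.
The smaller angle is 27.21°.

27.2°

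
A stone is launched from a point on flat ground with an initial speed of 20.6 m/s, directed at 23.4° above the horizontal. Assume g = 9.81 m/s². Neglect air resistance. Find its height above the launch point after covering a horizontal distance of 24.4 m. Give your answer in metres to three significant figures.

2.39 m

Resolve: vₓ = 20.60 cos 23.4° = 18.91 m/s and v_y0 = 20.60 sin 23.4° = 8.181 m/s.
x = vₓ t ⇒ t = 24.4/18.91 = 1.291 s.
Height: y = v_y0 t − ½ g t² = 8.181 × 1.291 − 4.905 × 1.291² = 10.56 − 8.170 = 2.389 m.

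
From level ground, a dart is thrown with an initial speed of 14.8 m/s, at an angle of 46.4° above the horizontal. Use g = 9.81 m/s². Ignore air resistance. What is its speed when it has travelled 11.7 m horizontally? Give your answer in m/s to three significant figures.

Resolve: vₓ = 14.80 cos 46.4° = 10.21 m/s and v_y0 = 14.80 sin 46.4° = 10.72 m/s.
Time to reach x = 11.7 m: t = x/vₓ = 11.7/10.21 = 1.146 s.
Vertical velocity there: v_y = v_y0 − g t = 10.72 − 9.81 × 1.146 = −0.5279 m/s.
Speed: √(vₓ² + v_y²) = √(10.21² + 0.5279²) = 10.22 m/s.

10.2 m/s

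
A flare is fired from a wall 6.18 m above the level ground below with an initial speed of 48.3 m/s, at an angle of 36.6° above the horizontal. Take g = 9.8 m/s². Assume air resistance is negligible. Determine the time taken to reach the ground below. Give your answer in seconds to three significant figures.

6.08 s

Horizontal component vₓ = 48.30 cos 36.6° = 38.78 m/s; vertical v_y0 = 48.30 sin 36.6° = 28.80 m/s.
Vertical motion (up positive, ground at y = 0): 4.900 t² − (28.80) t − 6.18 = 0, so t = (28.80 + √(28.80² + 2·9.80·6.18)) / 9.80 = (28.80 + 30.83) / 9.80 = 6.084 s.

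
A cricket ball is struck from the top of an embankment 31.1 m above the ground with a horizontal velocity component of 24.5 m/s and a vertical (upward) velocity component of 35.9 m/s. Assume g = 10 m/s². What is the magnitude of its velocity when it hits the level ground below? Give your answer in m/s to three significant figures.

50.1 m/s

Vertical motion (up positive, ground at y = 0): 5.000 t² − (35.90) t − 31.1 = 0, so t = (35.90 + √(35.90² + 2·10.0·31.1)) / 10.0 = (35.90 + 43.71) / 10.0 = 7.961 s.
Vertical velocity at impact: v_y = v_y0 − g t = 35.90 − 10.0 × 7.961 = −43.71 m/s.
Speed: |v| = √(vₓ² + v_y²) = √(24.50² + 43.71²) = 50.11 m/s.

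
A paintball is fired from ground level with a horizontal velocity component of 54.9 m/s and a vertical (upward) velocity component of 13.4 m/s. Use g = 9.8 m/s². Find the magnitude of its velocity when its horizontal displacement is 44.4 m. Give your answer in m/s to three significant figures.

x = vₓ t ⇒ t = 44.4/54.90 = 0.8087 s.
Vertical velocity there: v_y = v_y0 − g t = 13.40 − 9.80 × 0.8087 = 5.474 m/s.
Speed: √(vₓ² + v_y²) = √(54.90² + 5.474²) = 55.17 m/s.

55.2 m/s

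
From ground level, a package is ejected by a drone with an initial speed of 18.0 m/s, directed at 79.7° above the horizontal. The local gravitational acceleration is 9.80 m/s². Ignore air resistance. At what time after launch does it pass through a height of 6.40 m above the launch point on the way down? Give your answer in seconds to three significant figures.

vₓ = 18.00 cos 79.7° = 3.218 m/s; v_y0 = 18.00 sin 79.7° = 17.71 m/s.
Height y(t) = 17.71 t − 4.900 t² = 6.40 gives 4.900 t² − 17.71 t + 6.40 = 0.
Quadratic formula: t = (17.71 ± √188.20) / 9.80 = (17.71 ± 13.72) / 9.80 → t = 0.4073 s or 3.207 s.
The descending-branch root is 3.207 s.

3.21 s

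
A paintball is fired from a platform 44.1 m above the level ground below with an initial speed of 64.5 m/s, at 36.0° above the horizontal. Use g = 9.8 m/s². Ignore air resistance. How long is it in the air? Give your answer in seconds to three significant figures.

Components: vₓ = 64.50 cos 36.0° = 52.18 m/s, v_y0 = 64.50 sin 36.0° = 37.91 m/s.
Vertical motion (up positive, ground at y = 0): 4.900 t² − (37.91) t − 44.1 = 0, so t = (37.91 + √(37.91² + 2·9.80·44.1)) / 9.80 = (37.91 + 47.98) / 9.80 = 8.764 s.

8.76 s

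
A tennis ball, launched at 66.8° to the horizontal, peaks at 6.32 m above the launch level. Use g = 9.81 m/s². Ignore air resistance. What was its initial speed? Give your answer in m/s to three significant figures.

At the peak v_y = 0, so v_y0 = √(2gH) = √(2 × 9.81 × 6.32) = 11.14 m/s.
v_y0 = v₀ sin θ ⇒ v₀ = 11.14 / sin 66.8° = 12.12 m/s.

12.1 m/s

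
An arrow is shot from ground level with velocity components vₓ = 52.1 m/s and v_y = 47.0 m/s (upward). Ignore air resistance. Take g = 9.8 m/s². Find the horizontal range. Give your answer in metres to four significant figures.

Time aloft: T = 2 v_y0 / g = 2 × 47.00 / 9.80 = 9.592 s.
Range: R = vₓ T = 52.10 × 9.592 = 499.7 m.

499.7 m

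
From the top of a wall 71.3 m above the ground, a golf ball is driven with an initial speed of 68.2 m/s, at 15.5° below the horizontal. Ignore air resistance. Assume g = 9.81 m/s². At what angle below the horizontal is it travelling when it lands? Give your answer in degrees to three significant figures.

32.3°

Horizontal component vₓ = 68.20 cos 15.5° = 65.72 m/s; vertical v_y0 = −18.23 m/s (downward).
With up positive and y = 0 at the ground: y(t) = 71.3 + (−18.23) t − 4.905 t². Setting y = 0 and taking the positive root: t = [−18.23 + √(18.23² + 2·9.81·71.3)] / 9.81 = (−18.23 + 41.61) / 9.81 = 2.383 s.
At impact: v_y = v_y0 − g t = −41.61 m/s; vₓ = 65.72 m/s.
Angle below horizontal: arctan(|v_y|/vₓ) = arctan(41.61/65.72) = 32.34°.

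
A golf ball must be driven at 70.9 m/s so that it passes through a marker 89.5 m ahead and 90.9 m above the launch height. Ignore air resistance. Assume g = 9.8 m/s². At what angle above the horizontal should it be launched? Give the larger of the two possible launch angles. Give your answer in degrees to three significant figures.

84.4°

Trajectory: y = x tanθ − g x² (1 + tan²θ)/(2v₀²). With x = 89.5, y = 90.9, v₀ = 70.9, g = 9.80:
7.808 tan²θ − 89.5 tanθ + (98.71) = 0.
tanθ = [89.5 ± √(89.5² − 4 × 7.808 × (98.71))] / (2 × 7.808) = (89.5 ± 70.19) / 15.62, giving tanθ = 1.236 or 10.23.
θ = 51.03° or 84.41°; the larger is 84.41°.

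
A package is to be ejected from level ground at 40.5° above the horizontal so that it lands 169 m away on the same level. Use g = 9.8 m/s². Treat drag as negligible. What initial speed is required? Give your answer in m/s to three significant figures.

From R = (v₀² / g) sin 2θ: v₀ = √(gR / sin 2θ).
v₀ = √(9.80 × 169 / sin 81.00°) = √(1656 / 0.9877) = √1676.8 = 40.95 m/s.

40.9 m/s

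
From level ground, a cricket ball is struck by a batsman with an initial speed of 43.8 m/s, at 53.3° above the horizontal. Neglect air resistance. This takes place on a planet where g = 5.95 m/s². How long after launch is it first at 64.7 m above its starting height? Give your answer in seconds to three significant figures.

2.28 s

Components: vₓ = 43.80 cos 53.3° = 26.18 m/s, v_y0 = 43.80 sin 53.3° = 35.12 m/s.
Require v_y0 t − ½ g t² = 64.7, i.e. 2.975 t² − 35.12 t + 64.7 = 0.
t = [35.12 ± √(35.12² − 2·5.95·64.7)] / 5.95 = (35.12 ± 21.53) / 5.95, so t = 2.284 s or t = 9.520 s.
The first (ascending) time is 2.284 s.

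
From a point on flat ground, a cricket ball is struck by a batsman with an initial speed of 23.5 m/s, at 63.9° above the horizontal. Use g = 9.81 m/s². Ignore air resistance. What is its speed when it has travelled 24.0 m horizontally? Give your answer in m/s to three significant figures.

Resolve: vₓ = 23.50 cos 63.9° = 10.34 m/s and v_y0 = 23.50 sin 63.9° = 21.10 m/s.
Time to reach x = 24.0 m: t = x/vₓ = 24.0/10.34 = 2.321 s.
Vertical velocity there: v_y = v_y0 − g t = 21.10 − 9.81 × 2.321 = −1.669 m/s.
Speed: √(vₓ² + v_y²) = √(10.34² + 1.669²) = 10.47 m/s.

10.5 m/s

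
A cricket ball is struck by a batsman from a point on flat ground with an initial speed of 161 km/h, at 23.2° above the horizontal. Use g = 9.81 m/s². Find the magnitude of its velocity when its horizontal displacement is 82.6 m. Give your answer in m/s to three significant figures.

Convert: 161 km/h = 161/3.6 = 44.72 m/s.
Horizontal component vₓ = 44.72 cos 23.2° = 41.11 m/s; vertical v_y0 = 44.72 sin 23.2° = 17.62 m/s.
x = vₓ t ⇒ t = 82.6/41.11 = 2.009 s.
Vertical velocity there: v_y = v_y0 − g t = 17.62 − 9.81 × 2.009 = −2.095 m/s.
Speed: √(vₓ² + v_y²) = √(41.11² + 2.095²) = 41.16 m/s.

41.2 m/s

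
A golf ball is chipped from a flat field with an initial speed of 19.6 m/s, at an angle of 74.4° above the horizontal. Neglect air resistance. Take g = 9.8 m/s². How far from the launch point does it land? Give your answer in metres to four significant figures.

Components: vₓ = 19.60 cos 74.4° = 5.271 m/s, v_y0 = 19.60 sin 74.4° = 18.88 m/s.
Time aloft: T = 2 v_y0 / g = 2 × 18.88 / 9.80 = 3.853 s.
Range: R = vₓ T = 5.271 × 3.853 = 20.31 m.

20.31 m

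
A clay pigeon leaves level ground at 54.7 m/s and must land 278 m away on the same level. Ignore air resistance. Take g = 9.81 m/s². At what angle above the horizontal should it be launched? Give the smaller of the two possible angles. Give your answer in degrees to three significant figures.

32.9°

R = v₀² sin 2θ / g gives sin 2θ = gR/v₀² = 9.81·278/54.7² = 0.9115.
2θ = 65.71° or 180° − 65.71° = 114.3°, so θ = 32.85° or 57.15°.
The smaller angle is 32.85°.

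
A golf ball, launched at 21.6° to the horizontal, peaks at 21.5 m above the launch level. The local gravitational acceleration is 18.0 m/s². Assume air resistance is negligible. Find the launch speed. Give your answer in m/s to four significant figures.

75.57 m/s

At the peak v_y = 0, so v_y0 = √(2gH) = √(2 × 18.0 × 21.5) = 27.82 m/s.
v_y0 = v₀ sin θ ⇒ v₀ = 27.82 / sin 21.6° = 75.57 m/s.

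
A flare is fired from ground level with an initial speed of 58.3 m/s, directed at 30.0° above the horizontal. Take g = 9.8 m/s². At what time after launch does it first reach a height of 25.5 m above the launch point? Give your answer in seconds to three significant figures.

vₓ = 58.30 cos 30.0° = 50.49 m/s; v_y0 = 58.30 sin 30.0° = 29.15 m/s.
Height y(t) = 29.15 t − 4.900 t² = 25.5 gives 4.900 t² − 29.15 t + 25.5 = 0.
t = [29.15 ± √(29.15² − 2·9.80·25.5)] / 9.80 = (29.15 ± 18.71) / 9.80, so t = 1.066 s or t = 4.883 s.
The first (ascending) time is 1.066 s.

1.07 s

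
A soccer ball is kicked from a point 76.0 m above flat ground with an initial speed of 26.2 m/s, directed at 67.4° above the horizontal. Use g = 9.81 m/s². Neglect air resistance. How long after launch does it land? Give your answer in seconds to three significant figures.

vₓ = 26.20 cos 67.4° = 10.07 m/s; v_y0 = 26.20 sin 67.4° = 24.19 m/s.
The projectile lands when y = 76.0 + (24.19) t − ½·9.81·t² = 0. Positive root: t = (24.19 + √(24.19² + 2·9.81·76.0)) / 9.81 = (24.19 + 45.57) / 9.81 = 7.110 s.

7.11 s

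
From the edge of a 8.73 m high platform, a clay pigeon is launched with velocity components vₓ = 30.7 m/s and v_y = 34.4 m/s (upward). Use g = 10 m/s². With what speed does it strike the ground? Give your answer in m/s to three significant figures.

48.0 m/s

Vertical motion (up positive, ground at y = 0): 5.000 t² − (34.40) t − 8.73 = 0, so t = (34.40 + √(34.40² + 2·10.0·8.73)) / 10.0 = (34.40 + 36.85) / 10.0 = 7.125 s.
Vertical velocity at impact: v_y = v_y0 − g t = 34.40 − 10.0 × 7.125 = −36.85 m/s.
Speed: |v| = √(vₓ² + v_y²) = √(30.70² + 36.85²) = 47.96 m/s.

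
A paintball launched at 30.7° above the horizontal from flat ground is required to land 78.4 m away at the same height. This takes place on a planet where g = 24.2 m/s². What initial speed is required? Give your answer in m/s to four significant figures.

Level-ground range: R = v₀² sin(2θ)/g, so v₀ = √(gR / sin 2θ).
v₀ = √(24.2 × 78.4 / sin 61.40°) = √(1897 / 0.8780) = √2161.0 = 46.49 m/s.

46.49 m/s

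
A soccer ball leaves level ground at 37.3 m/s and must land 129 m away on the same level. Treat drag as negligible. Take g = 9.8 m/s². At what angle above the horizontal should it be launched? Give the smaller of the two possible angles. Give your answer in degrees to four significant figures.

32.66°

R = v₀² sin 2θ / g gives sin 2θ = gR/v₀² = 9.80·129/37.3² = 0.9087.
2θ = 65.32° or 180° − 65.32° = 114.7°, so θ = 32.66° or 57.34°.
The smaller angle is 32.66°.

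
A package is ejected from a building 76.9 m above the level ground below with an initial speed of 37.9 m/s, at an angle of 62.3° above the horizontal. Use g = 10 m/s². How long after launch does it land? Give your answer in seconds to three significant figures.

8.52 s

vₓ = 37.90 cos 62.3° = 17.62 m/s; v_y0 = 37.90 sin 62.3° = 33.56 m/s.
The projectile lands when y = 76.9 + (33.56) t − ½·10.0·t² = 0. Positive root: t = (33.56 + √(33.56² + 2·10.0·76.9)) / 10.0 = (33.56 + 51.61) / 10.0 = 8.517 s.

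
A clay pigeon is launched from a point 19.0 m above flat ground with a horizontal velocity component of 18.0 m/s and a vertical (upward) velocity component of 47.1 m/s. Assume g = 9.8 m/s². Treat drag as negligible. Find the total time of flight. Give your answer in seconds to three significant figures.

10.0 s

Vertical motion (up positive, ground at y = 0): 4.900 t² − (47.10) t − 19.0 = 0, so t = (47.10 + √(47.10² + 2·9.80·19.0)) / 9.80 = (47.10 + 50.90) / 9.80 = 10.00 s.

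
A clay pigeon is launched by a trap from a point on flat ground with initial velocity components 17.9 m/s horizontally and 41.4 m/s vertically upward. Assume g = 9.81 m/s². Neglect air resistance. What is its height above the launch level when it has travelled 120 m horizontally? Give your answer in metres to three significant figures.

57.1 m

Time to reach x = 120 m: t = x/vₓ = 120/17.90 = 6.704 s.
Height: y = v_y0 t − ½ g t² = 41.40 × 6.704 − 4.905 × 6.704² = 277.5 − 220.4 = 57.10 m.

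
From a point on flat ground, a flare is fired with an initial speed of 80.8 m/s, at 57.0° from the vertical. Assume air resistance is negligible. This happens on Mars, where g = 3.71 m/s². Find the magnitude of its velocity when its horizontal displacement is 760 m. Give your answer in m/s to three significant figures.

Components: vₓ = 80.80 sin 57.0° = 67.76 m/s, v_y0 = 80.80 cos 57.0° = 44.01 m/s.
x = vₓ t ⇒ t = 760/67.76 = 11.22 s.
Vertical velocity there: v_y = v_y0 − g t = 44.01 − 3.71 × 11.22 = 2.398 m/s.
Speed: √(vₓ² + v_y²) = √(67.76² + 2.398²) = 67.81 m/s.

67.8 m/s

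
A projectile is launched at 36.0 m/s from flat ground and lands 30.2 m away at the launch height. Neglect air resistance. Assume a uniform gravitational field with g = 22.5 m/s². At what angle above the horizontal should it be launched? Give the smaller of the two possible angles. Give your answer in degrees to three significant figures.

15.8°

From R = (v₀²/g) sin 2θ: sin 2θ = 22.5 × 30.2 / 1296.0 = 0.5243.
2θ = 31.62° or 180° − 31.62° = 148.4°, so θ = 15.81° or 74.19°.
The smaller angle is 15.81°.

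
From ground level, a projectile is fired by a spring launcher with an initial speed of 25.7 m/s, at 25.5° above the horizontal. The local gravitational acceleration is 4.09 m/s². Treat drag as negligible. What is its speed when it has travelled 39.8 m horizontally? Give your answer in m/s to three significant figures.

vₓ = 25.70 cos 25.5° = 23.20 m/s; v_y0 = 25.70 sin 25.5° = 11.06 m/s.
Time to reach x = 39.8 m: t = x/vₓ = 39.8/23.20 = 1.716 s.
Vertical velocity there: v_y = v_y0 − g t = 11.06 − 4.09 × 1.716 = 4.047 m/s.
Speed: √(vₓ² + v_y²) = √(23.20² + 4.047²) = 23.55 m/s.

23.5 m/s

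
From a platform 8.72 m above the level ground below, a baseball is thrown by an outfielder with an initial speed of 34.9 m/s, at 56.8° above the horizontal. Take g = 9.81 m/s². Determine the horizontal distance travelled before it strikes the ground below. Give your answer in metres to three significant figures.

119 m

Components: vₓ = 34.90 cos 56.8° = 19.11 m/s, v_y0 = 34.90 sin 56.8° = 29.20 m/s.
The projectile lands when y = 8.72 + (29.20) t − ½·9.81·t² = 0. Positive root: t = (29.20 + √(29.20² + 2·9.81·8.72)) / 9.81 = (29.20 + 32.00) / 9.81 = 6.239 s.
Horizontal distance: R = vₓ t = 19.11 × 6.239 = 119.2 m.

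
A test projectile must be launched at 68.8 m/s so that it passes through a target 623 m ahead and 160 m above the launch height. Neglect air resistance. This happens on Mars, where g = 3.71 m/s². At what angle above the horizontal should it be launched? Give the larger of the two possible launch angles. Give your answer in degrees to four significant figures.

74.10°

Trajectory: y = x tanθ − g x² (1 + tan²θ)/(2v₀²). With x = 623, y = 160, v₀ = 68.8, g = 3.71:
152.1 tan²θ − 623 tanθ + (312.1) = 0.
tanθ = [623 ± √(623² − 4 × 152.1 × (312.1))] / (2 × 152.1) = (623 ± 445.2) / 304.2, giving tanθ = 0.5843 or 3.512.
θ = 30.30° or 74.10°; the larger is 74.10°.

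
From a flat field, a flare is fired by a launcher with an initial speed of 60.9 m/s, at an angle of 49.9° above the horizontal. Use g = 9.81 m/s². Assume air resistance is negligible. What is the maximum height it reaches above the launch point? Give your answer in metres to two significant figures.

110 m

Components: vₓ = 60.90 cos 49.9° = 39.23 m/s, v_y0 = 60.90 sin 49.9° = 46.58 m/s.
Peak height H = v_y0² / (2g) = 2170.0 / 19.62 = 110.6 m.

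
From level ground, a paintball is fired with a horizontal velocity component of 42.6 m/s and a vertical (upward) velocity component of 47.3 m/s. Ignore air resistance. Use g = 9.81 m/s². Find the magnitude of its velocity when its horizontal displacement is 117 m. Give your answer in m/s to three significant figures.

47.2 m/s

At x = 117 m, t = x/vₓ = 117/42.60 = 2.746 s.
Vertical velocity there: v_y = v_y0 − g t = 47.30 − 9.81 × 2.746 = 20.36 m/s.
Speed: √(vₓ² + v_y²) = √(42.60² + 20.36²) = 47.21 m/s.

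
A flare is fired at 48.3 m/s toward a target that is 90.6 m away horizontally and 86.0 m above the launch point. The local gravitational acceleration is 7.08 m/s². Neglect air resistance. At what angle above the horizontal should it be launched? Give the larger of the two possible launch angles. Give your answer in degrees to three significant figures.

80.5°

Trajectory: y = x tanθ − g x² (1 + tan²θ)/(2v₀²). With x = 90.6, y = 86.0, v₀ = 48.3, g = 7.08:
12.46 tan²θ − 90.6 tanθ + (98.46) = 0.
tanθ = [90.6 ± √(90.6² − 4 × 12.46 × (98.46))] / (2 × 12.46) = (90.6 ± 57.47) / 24.91, giving tanθ = 1.330 or 5.944.
θ = 53.06° or 80.45°; the larger is 80.45°.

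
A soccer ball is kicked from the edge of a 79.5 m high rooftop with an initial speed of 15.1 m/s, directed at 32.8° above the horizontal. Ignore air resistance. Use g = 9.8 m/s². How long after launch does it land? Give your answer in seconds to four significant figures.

4.948 s

Resolve: vₓ = 15.10 cos 32.8° = 12.69 m/s and v_y0 = 15.10 sin 32.8° = 8.180 m/s.
The projectile lands when y = 79.5 + (8.180) t − ½·9.80·t² = 0. Positive root: t = (8.180 + √(8.180² + 2·9.80·79.5)) / 9.80 = (8.180 + 40.31) / 9.80 = 4.948 s.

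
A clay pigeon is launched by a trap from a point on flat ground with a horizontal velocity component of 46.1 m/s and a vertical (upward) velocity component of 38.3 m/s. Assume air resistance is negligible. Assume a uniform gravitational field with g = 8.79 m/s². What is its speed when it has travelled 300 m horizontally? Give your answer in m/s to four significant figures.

49.82 m/s

At x = 300 m, t = x/vₓ = 300/46.10 = 6.508 s.
Vertical velocity there: v_y = v_y0 − g t = 38.30 − 8.79 × 6.508 = −18.90 m/s.
Speed: √(vₓ² + v_y²) = √(46.10² + 18.90²) = 49.82 m/s.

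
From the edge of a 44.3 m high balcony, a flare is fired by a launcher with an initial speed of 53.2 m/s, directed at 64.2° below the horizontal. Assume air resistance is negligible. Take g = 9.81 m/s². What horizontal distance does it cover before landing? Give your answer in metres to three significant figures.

19.7 m

vₓ = 53.20 cos 64.2° = 23.15 m/s; v_y0 = −47.90 m/s (downward).
The projectile lands when y = 44.3 + (−47.90) t − ½·9.81·t² = 0. Positive root: t = (−47.90 + √(47.90² + 2·9.81·44.3)) / 9.81 = (−47.90 + 56.24) / 9.81 = 0.8508 s.
Horizontal distance: R = vₓ t = 23.15 × 0.8508 = 19.70 m.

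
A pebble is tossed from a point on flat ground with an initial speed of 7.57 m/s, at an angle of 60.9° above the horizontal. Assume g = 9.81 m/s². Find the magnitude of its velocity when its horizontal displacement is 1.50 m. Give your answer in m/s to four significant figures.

Horizontal component vₓ = 7.570 cos 60.9° = 3.682 m/s; vertical v_y0 = 7.570 sin 60.9° = 6.614 m/s.
Time to reach x = 1.50 m: t = x/vₓ = 1.50/3.682 = 0.4074 s.
Vertical velocity there: v_y = v_y0 − g t = 6.614 − 9.81 × 0.4074 = 2.618 m/s.
Speed: √(vₓ² + v_y²) = √(3.682² + 2.618²) = 4.517 m/s.

4.517 m/s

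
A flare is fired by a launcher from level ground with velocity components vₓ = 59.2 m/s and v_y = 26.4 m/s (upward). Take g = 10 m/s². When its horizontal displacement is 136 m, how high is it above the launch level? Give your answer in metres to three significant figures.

34.3 m

At x = 136 m, t = x/vₓ = 136/59.20 = 2.297 s.
Height: y = v_y0 t − ½ g t² = 26.40 × 2.297 − 5.000 × 2.297² = 60.65 − 26.39 = 34.26 m.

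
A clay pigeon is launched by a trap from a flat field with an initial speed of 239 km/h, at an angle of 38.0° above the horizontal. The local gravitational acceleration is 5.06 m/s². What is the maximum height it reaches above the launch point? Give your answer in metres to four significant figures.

165.1 m

Convert: 239 km/h = 239/3.6 = 66.39 m/s.
Components: vₓ = 66.39 cos 38.0° = 52.32 m/s, v_y0 = 66.39 sin 38.0° = 40.87 m/s.
Peak height H = v_y0² / (2g) = 1670.6 / 10.12 = 165.1 m.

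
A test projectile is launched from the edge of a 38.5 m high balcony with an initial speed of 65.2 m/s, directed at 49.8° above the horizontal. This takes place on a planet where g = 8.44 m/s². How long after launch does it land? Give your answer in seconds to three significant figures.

12.5 s

Resolve: vₓ = 65.20 cos 49.8° = 42.08 m/s and v_y0 = 65.20 sin 49.8° = 49.80 m/s.
Vertical motion (up positive, ground at y = 0): 4.220 t² − (49.80) t − 38.5 = 0, so t = (49.80 + √(49.80² + 2·8.44·38.5)) / 8.44 = (49.80 + 55.95) / 8.44 = 12.53 s.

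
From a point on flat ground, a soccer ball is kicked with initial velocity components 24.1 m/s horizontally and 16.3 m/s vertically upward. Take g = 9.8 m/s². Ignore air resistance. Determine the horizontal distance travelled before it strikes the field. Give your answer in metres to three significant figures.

80.2 m

Flight time T = 2 v_y0 / g = 3.327 s.
Range: R = vₓ T = 24.10 × 3.327 = 80.17 m.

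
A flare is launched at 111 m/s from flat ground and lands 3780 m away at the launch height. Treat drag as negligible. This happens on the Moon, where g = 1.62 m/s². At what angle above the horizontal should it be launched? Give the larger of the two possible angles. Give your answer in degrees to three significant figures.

Level-ground range R = v₀² sin(2θ)/g ⇒ sin(2θ) = gR/v₀² = 1.62 × 3780 / 111² = 0.4970.
2θ = 29.80° or 180° − 29.80° = 150.2°, so θ = 14.90° or 75.10°.
The larger angle is 75.10°.

75.1°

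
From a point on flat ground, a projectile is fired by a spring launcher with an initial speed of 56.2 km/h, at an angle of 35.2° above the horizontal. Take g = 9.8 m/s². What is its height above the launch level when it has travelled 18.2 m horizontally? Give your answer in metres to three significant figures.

Convert: 56.2 km/h = 56.2/3.6 = 15.61 m/s.
Components: vₓ = 15.61 cos 35.2° = 12.76 m/s, v_y0 = 15.61 sin 35.2° = 8.999 m/s.
Time to reach x = 18.2 m: t = x/vₓ = 18.2/12.76 = 1.427 s.
Height: y = v_y0 t − ½ g t² = 8.999 × 1.427 − 4.900 × 1.427² = 12.84 − 9.974 = 2.865 m.

2.86 m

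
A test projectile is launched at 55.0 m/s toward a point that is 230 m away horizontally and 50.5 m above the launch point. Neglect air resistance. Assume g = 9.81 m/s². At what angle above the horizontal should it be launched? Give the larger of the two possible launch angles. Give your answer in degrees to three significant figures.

Trajectory: y = x tanθ − g x² (1 + tan²θ)/(2v₀²). With x = 230, y = 50.5, v₀ = 55.0, g = 9.81:
85.78 tan²θ − 230 tanθ + (136.3) = 0.
tanθ = [230 ± √(230² − 4 × 85.78 × (136.3))] / (2 × 85.78) = (230 ± 78.37) / 171.6, giving tanθ = 0.8838 or 1.798.
θ = 41.47° or 60.91°; the larger is 60.91°.

60.9°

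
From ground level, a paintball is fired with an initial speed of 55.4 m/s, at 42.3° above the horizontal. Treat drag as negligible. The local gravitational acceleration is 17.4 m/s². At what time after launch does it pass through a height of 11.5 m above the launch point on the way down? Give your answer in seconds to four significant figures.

Resolve: vₓ = 55.40 cos 42.3° = 40.98 m/s and v_y0 = 55.40 sin 42.3° = 37.28 m/s.
Set y = v_y0 t − ½ g t² = 11.5: 8.700 t² − 37.28 t + 11.5 = 0.
Quadratic formula: t = (37.28 ± √989.96) / 17.4 = (37.28 ± 31.46) / 17.4 → t = 0.3346 s or 3.951 s.
The descending-branch root is 3.951 s.

3.951 s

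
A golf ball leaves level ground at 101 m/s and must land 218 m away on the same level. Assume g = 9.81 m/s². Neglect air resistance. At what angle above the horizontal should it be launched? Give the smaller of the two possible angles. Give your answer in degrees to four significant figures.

R = v₀² sin 2θ / g gives sin 2θ = gR/v₀² = 9.81·218/101² = 0.2096.
2θ = 12.10° or 180° − 12.10° = 167.9°, so θ = 6.051° or 83.95°.
The smaller angle is 6.051°.

6.051°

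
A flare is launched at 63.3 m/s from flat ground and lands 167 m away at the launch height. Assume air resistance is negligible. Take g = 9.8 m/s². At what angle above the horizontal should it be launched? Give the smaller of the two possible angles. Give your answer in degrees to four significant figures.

12.05°

R = v₀² sin 2θ / g gives sin 2θ = gR/v₀² = 9.80·167/63.3² = 0.4084.
2θ = 24.11° or 180° − 24.11° = 155.9°, so θ = 12.05° or 77.95°.
The smaller angle is 12.05°.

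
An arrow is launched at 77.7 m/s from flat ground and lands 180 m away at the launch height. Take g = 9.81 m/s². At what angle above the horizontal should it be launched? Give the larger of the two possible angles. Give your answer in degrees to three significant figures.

81.5°

From R = (v₀²/g) sin 2θ: sin 2θ = 9.81 × 180 / 6037.3 = 0.2925.
2θ = 17.01° or 180° − 17.01° = 163.0°, so θ = 8.503° or 81.50°.
The larger angle is 81.50°.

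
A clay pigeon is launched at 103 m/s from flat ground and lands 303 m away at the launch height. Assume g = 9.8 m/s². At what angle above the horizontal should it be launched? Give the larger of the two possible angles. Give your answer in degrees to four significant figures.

Level-ground range R = v₀² sin(2θ)/g ⇒ sin(2θ) = gR/v₀² = 9.80 × 303 / 103² = 0.2799.
2θ = 16.25° or 180° − 16.25° = 163.7°, so θ = 8.127° or 81.87°.
The larger angle is 81.87°.

81.87°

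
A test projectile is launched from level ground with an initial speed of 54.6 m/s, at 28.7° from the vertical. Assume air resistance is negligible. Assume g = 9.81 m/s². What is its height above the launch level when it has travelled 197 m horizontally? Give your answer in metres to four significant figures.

Horizontal component vₓ = 54.60 sin 28.7° = 26.22 m/s; vertical v_y0 = 54.60 cos 28.7° = 47.89 m/s.
x = vₓ t ⇒ t = 197/26.22 = 7.513 s.
Height: y = v_y0 t − ½ g t² = 47.89 × 7.513 − 4.905 × 7.513² = 359.8 − 276.9 = 82.94 m.

82.94 m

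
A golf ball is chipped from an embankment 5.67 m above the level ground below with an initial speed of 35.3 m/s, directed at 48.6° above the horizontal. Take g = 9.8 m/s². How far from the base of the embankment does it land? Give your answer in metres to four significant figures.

131.0 m

vₓ = 35.30 cos 48.6° = 23.34 m/s; v_y0 = 35.30 sin 48.6° = 26.48 m/s.
The projectile lands when y = 5.67 + (26.48) t − ½·9.80·t² = 0. Positive root: t = (26.48 + √(26.48² + 2·9.80·5.67)) / 9.80 = (26.48 + 28.50) / 9.80 = 5.610 s.
Horizontal distance: R = vₓ t = 23.34 × 5.610 = 131.0 m.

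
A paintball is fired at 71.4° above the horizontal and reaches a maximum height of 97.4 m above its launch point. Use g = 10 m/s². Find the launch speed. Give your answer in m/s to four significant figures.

At the peak v_y = 0, so v_y0 = √(2gH) = √(2 × 10.0 × 97.4) = 44.14 m/s.
v_y0 = v₀ sin θ ⇒ v₀ = 44.14 / sin 71.4° = 46.57 m/s.

46.57 m/s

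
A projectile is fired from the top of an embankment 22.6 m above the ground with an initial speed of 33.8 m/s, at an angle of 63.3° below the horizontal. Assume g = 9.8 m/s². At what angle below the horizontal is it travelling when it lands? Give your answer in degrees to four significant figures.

Components: vₓ = 33.80 cos 63.3° = 15.19 m/s, v_y0 = −30.20 m/s (downward).
Vertical motion (up positive, ground at y = 0): 4.900 t² − (−30.20) t − 22.6 = 0, so t = (−30.20 + √(30.20² + 2·9.80·22.6)) / 9.80 = (−30.20 + 36.81) / 9.80 = 0.6746 s.
At impact: v_y = v_y0 − g t = −36.81 m/s; vₓ = 15.19 m/s.
Angle below horizontal: arctan(|v_y|/vₓ) = arctan(36.81/15.19) = 67.58°.

67.58°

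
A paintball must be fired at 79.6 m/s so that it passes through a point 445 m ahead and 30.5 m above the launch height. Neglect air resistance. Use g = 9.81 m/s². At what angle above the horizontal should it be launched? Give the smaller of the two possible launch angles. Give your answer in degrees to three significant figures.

26.5°

Trajectory: y = x tanθ − g x² (1 + tan²θ)/(2v₀²). With x = 445, y = 30.5, v₀ = 79.6, g = 9.81:
153.3 tan²θ − 445 tanθ + (183.8) = 0.
tanθ = [445 ± √(445² − 4 × 153.3 × (183.8))] / (2 × 153.3) = (445 ± 292.1) / 306.6, giving tanθ = 0.4987 or 2.404.
θ = 26.51° or 67.42°; the smaller is 26.51°.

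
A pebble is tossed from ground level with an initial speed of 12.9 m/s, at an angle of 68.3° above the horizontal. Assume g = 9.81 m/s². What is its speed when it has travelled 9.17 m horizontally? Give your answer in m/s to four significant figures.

8.367 m/s

Horizontal component vₓ = 12.90 cos 68.3° = 4.770 m/s; vertical v_y0 = 12.90 sin 68.3° = 11.99 m/s.
Time to reach x = 9.17 m: t = x/vₓ = 9.17/4.770 = 1.923 s.
Vertical velocity there: v_y = v_y0 − g t = 11.99 − 9.81 × 1.923 = −6.874 m/s.
Speed: √(vₓ² + v_y²) = √(4.770² + 6.874²) = 8.367 m/s.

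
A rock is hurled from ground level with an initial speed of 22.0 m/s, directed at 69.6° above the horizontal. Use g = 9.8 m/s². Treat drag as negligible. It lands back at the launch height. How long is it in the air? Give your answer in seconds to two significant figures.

4.2 s

Horizontal component vₓ = 22.00 cos 69.6° = 7.669 m/s; vertical v_y0 = 22.00 sin 69.6° = 20.62 m/s.
Time of flight on level ground: T = 2 v_y0 / g = 2 × 20.62 / 9.80 = 4.208 s.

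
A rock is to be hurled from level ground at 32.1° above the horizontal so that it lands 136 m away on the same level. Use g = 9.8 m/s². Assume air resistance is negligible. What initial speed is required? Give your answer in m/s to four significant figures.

From R = (v₀² / g) sin 2θ: v₀ = √(gR / sin 2θ).
v₀ = √(9.80 × 136 / sin 64.20°) = √(1333 / 0.9003) = √1480.4 = 38.48 m/s.

38.48 m/s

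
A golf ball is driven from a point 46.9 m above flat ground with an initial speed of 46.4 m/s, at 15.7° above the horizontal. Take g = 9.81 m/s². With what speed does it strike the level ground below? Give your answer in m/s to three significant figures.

Horizontal component vₓ = 46.40 cos 15.7° = 44.67 m/s; vertical v_y0 = 46.40 sin 15.7° = 12.56 m/s.
The projectile lands when y = 46.9 + (12.56) t − ½·9.81·t² = 0. Positive root: t = (12.56 + √(12.56² + 2·9.81·46.9)) / 9.81 = (12.56 + 32.83) / 9.81 = 4.627 s.
Vertical velocity at impact: v_y = v_y0 − g t = 12.56 − 9.81 × 4.627 = −32.83 m/s.
Speed: |v| = √(vₓ² + v_y²) = √(44.67² + 32.83²) = 55.44 m/s.

55.4 m/s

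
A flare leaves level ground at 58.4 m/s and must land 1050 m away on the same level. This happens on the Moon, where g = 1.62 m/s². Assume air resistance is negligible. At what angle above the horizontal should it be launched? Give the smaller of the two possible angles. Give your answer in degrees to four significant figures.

From R = (v₀²/g) sin 2θ: sin 2θ = 1.62 × 1050 / 3410.6 = 0.4987.
2θ = 29.92° or 180° − 29.92° = 150.1°, so θ = 14.96° or 75.04°.
The smaller angle is 14.96°.

14.96°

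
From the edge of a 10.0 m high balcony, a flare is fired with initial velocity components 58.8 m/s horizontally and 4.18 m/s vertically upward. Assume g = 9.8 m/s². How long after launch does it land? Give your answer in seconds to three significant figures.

1.92 s

The projectile lands when y = 10.0 + (4.180) t − ½·9.80·t² = 0. Positive root: t = (4.180 + √(4.180² + 2·9.80·10.0)) / 9.80 = (4.180 + 14.61) / 9.80 = 1.917 s.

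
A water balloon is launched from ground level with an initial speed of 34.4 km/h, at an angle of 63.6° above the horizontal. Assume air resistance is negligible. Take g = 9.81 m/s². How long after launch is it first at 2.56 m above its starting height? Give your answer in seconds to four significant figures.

Convert: 34.4 km/h = 34.4/3.6 = 9.556 m/s.
Components: vₓ = 9.556 cos 63.6° = 4.249 m/s, v_y0 = 9.556 sin 63.6° = 8.559 m/s.
Require v_y0 t − ½ g t² = 2.56, i.e. 4.905 t² − 8.559 t + 2.56 = 0.
t = [8.559 ± √(8.559² − 2·9.81·2.56)] / 9.81 = (8.559 ± 4.799) / 9.81, so t = 0.3833 s or t = 1.362 s.
The first (ascending) time is 0.3833 s.

0.3833 s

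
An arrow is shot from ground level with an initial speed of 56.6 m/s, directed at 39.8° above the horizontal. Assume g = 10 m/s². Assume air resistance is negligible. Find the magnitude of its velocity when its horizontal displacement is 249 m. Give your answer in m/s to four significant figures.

Components: vₓ = 56.60 cos 39.8° = 43.48 m/s, v_y0 = 56.60 sin 39.8° = 36.23 m/s.
x = vₓ t ⇒ t = 249/43.48 = 5.726 s.
Vertical velocity there: v_y = v_y0 − g t = 36.23 − 10.0 × 5.726 = −21.03 m/s.
Speed: √(vₓ² + v_y²) = √(43.48² + 21.03²) = 48.30 m/s.

48.30 m/s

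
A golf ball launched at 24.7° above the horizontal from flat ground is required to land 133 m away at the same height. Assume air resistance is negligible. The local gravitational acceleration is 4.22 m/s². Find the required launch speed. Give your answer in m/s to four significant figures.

On level ground R = v₀² sin 2θ / g ⇒ v₀ = √(gR / sin 2θ).
v₀ = √(4.22 × 133 / sin 49.40°) = √(561.3 / 0.7593) = √739.21 = 27.19 m/s.

27.19 m/s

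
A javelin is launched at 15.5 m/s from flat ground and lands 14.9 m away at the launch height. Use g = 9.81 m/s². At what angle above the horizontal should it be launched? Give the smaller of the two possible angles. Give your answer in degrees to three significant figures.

18.7°

R = v₀² sin 2θ / g gives sin 2θ = gR/v₀² = 9.81·14.9/15.5² = 0.6084.
2θ = 37.47° or 180° − 37.47° = 142.5°, so θ = 18.74° or 71.26°.
The smaller angle is 18.74°.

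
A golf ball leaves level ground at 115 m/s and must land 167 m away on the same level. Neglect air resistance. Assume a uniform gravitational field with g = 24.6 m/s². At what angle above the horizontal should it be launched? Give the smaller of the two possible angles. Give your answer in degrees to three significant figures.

R = v₀² sin 2θ / g gives sin 2θ = gR/v₀² = 24.6·167/115² = 0.3106.
2θ = 18.10° or 180° − 18.10° = 161.9°, so θ = 9.049° or 80.95°.
The smaller angle is 9.049°.

9.05°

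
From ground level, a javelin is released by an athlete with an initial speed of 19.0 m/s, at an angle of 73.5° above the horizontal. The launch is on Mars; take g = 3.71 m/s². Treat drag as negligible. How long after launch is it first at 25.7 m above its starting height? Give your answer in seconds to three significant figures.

1.71 s

Resolve: vₓ = 19.00 cos 73.5° = 5.396 m/s and v_y0 = 19.00 sin 73.5° = 18.22 m/s.
Require v_y0 t − ½ g t² = 25.7, i.e. 1.855 t² − 18.22 t + 25.7 = 0.
t = [18.22 ± √(18.22² − 2·3.71·25.7)] / 3.71 = (18.22 ± 11.88) / 3.71, so t = 1.708 s or t = 8.113 s.
The first (ascending) time is 1.708 s.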